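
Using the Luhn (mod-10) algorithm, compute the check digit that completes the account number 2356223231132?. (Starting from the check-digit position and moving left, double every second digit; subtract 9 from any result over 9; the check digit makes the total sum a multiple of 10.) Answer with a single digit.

Partial digits right→left: 2 3 1 1 3 2 3 2 2 6 5 3 2
Double every second digit counting from the check-digit position (so the 1st, 3rd, 5th, ... of the partial from the right).
  doubled (with −9 where >9): 4 2 6 6 4 1 4 → sum 27
  kept as-is: 3 1 2 2 6 3 → sum 17
Total = 27 + 17 = 44.
Check digit = (10 − (44 mod 10)) mod 10 = 6.

6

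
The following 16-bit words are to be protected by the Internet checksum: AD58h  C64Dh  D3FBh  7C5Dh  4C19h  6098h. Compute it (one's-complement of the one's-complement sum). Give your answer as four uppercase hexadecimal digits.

One's-complement addition (fold any carry out of bit 15 back into bit 0):
  0xAD58 + 0xC64D = 0x173A5 → wrap carry → 0x73A6
  0x73A6 + 0xD3FB = 0x147A1 → wrap carry → 0x47A2
  0x47A2 + 0x7C5D = 0x0C3FF
  0xC3FF + 0x4C19 = 0x11018 → wrap carry → 0x1019
  0x1019 + 0x6098 = 0x070B1
One's-complement sum = 0x70B1.
Checksum = ~0x70B1 & 0xFFFF = 0x8F4E.

8F4E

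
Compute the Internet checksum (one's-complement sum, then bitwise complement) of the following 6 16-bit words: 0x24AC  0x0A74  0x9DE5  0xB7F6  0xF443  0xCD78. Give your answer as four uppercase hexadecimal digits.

One's-complement addition (fold any carry out of bit 15 back into bit 0):
  0x24AC + 0x0A74 = 0x02F20
  0x2F20 + 0x9DE5 = 0x0CD05
  0xCD05 + 0xB7F6 = 0x184FB → wrap carry → 0x84FC
  0x84FC + 0xF443 = 0x1793F → wrap carry → 0x7940
  0x7940 + 0xCD78 = 0x146B8 → wrap carry → 0x46B9
One's-complement sum = 0x46B9.
Checksum = ~0x46B9 & 0xFFFF = 0xB946.

B946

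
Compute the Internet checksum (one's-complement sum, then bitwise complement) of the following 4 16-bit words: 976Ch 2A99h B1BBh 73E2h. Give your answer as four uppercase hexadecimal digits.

One's-complement addition (fold any carry out of bit 15 back into bit 0):
  0x976C + 0x2A99 = 0x0C205
  0xC205 + 0xB1BB = 0x173C0 → wrap carry → 0x73C1
  0x73C1 + 0x73E2 = 0x0E7A3
One's-complement sum = 0xE7A3.
Checksum = ~0xE7A3 & 0xFFFF = 0x185C.

185C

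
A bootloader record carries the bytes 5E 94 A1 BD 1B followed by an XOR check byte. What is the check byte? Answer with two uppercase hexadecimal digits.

XOR the bytes together:
  start with 0x5E
  0x5E ⊕ 0x94 = 0xCA
  0xCA ⊕ 0xA1 = 0x6B
  0x6B ⊕ 0xBD = 0xD6
  0xD6 ⊕ 0x1B = 0xCD

CD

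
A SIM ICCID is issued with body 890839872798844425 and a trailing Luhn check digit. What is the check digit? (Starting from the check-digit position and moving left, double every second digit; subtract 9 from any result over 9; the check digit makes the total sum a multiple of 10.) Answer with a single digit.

7

Partial digits right→left: 5 2 4 4 4 8 8 9 7 2 7 8 9 3 8 0 9 8
Double every second digit counting from the check-digit position (so the 1st, 3rd, 5th, ... of the partial from the right).
  doubled (with −9 where >9): 1 8 8 7 5 5 9 7 9 → sum 59
  kept as-is: 2 4 8 9 2 8 3 0 8 → sum 44
Total = 59 + 44 = 103.
Check digit = (10 − (103 mod 10)) mod 10 = 7.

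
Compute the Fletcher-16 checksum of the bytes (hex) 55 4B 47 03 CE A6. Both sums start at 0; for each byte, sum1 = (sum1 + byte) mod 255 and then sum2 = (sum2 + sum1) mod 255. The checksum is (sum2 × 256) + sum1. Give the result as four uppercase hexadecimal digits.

E260

Running sums (mod 255):
  after byte 0 (55): sum1=85, sum2=85
  after byte 1 (4B): sum1=160, sum2=245
  after byte 2 (47): sum1=231, sum2=221
  after byte 3 (03): sum1=234, sum2=200
  after byte 4 (CE): sum1=185, sum2=130
  after byte 5 (A6): sum1=96, sum2=226
Checksum = sum2·256 + sum1 = 226·256 + 96 = 57952 = 0xE260.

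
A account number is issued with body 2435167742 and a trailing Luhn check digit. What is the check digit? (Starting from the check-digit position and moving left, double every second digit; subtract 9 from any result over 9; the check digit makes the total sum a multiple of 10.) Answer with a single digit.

Partial digits right→left: 2 4 7 7 6 1 5 3 4 2
Double every second digit counting from the check-digit position (so the 1st, 3rd, 5th, ... of the partial from the right).
  doubled (with −9 where >9): 4 5 3 1 8 → sum 21
  kept as-is: 4 7 1 3 2 → sum 17
Total = 21 + 17 = 38.
Check digit = (10 − (38 mod 10)) mod 10 = 2.

2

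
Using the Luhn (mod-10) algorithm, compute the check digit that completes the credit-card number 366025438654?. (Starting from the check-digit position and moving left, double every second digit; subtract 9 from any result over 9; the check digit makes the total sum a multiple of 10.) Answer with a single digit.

Partial digits right→left: 4 5 6 8 3 4 5 2 0 6 6 3
Double every second digit counting from the check-digit position (so the 1st, 3rd, 5th, ... of the partial from the right).
  doubled (with −9 where >9): 8 3 6 1 0 3 → sum 21
  kept as-is: 5 8 4 2 6 3 → sum 28
Total = 21 + 28 = 49.
Check digit = (10 − (49 mod 10)) mod 10 = 1.

1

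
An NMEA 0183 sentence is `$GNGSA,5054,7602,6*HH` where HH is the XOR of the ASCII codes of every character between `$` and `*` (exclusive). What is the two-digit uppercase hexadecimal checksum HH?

41

XOR the ASCII codes of the payload characters:
  'G' = 0x47 → acc = 0x47
  'N' = 0x4E → acc = 0x09
  'G' = 0x47 → acc = 0x4E
  'S' = 0x53 → acc = 0x1D
  'A' = 0x41 → acc = 0x5C
  ',' = 0x2C → acc = 0x70
  '5' = 0x35 → acc = 0x45
  '0' = 0x30 → acc = 0x75
  '5' = 0x35 → acc = 0x40
  '4' = 0x34 → acc = 0x74
  ',' = 0x2C → acc = 0x58
  '7' = 0x37 → acc = 0x6F
  '6' = 0x36 → acc = 0x59
  '0' = 0x30 → acc = 0x69
  '2' = 0x32 → acc = 0x5B
  ',' = 0x2C → acc = 0x77
  '6' = 0x36 → acc = 0x41
Checksum = 0x41.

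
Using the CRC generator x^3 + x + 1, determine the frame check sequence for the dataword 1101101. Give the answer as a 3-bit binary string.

111

Append 3 zeros: 1101101000. Divide by 1011 (XOR where the leading bit is 1):
  pos 0: 1101 XOR 1011 = 0110
  pos 1: 1101 XOR 1011 = 0110
  pos 2: 1100 XOR 1011 = 0111
  pos 3: 1111 XOR 1011 = 0100
  pos 4: 1000 XOR 1011 = 0011
  pos 6: 1100 XOR 1011 = 0111
Remainder (last 3 bits) = 111. This is the CRC / FCS.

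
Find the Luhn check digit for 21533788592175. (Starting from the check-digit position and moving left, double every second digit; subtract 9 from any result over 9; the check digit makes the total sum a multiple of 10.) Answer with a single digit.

6

Partial digits right→left: 5 7 1 2 9 5 8 8 7 3 3 5 1 2
Double every second digit counting from the check-digit position (so the 1st, 3rd, 5th, ... of the partial from the right).
  doubled (with −9 where >9): 1 2 9 7 5 6 2 → sum 32
  kept as-is: 7 2 5 8 3 5 2 → sum 32
Total = 32 + 32 = 64.
Check digit = (10 − (64 mod 10)) mod 10 = 6.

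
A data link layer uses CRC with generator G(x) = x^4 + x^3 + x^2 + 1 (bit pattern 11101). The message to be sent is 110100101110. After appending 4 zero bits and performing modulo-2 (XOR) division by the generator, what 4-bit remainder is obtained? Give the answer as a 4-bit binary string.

1000

Append 4 zeros: 1101001011100000. Divide by 11101 (XOR where the leading bit is 1):
  pos 0: 11010 XOR 11101 = 00111
  pos 2: 11101 XOR 11101 = 00000
  pos 8: 11100 XOR 11101 = 00001
Remainder (last 4 bits) = 1000. This is the CRC / FCS.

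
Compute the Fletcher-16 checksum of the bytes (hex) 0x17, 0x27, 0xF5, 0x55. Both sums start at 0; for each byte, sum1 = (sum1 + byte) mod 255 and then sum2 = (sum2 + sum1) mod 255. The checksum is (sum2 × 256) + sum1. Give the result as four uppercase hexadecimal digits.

Running sums (mod 255):
  after byte 0 (0x17): sum1=23, sum2=23
  after byte 1 (0x27): sum1=62, sum2=85
  after byte 2 (0xF5): sum1=52, sum2=137
  after byte 3 (0x55): sum1=137, sum2=19
Checksum = sum2·256 + sum1 = 19·256 + 137 = 5001 = 0x1389.

1389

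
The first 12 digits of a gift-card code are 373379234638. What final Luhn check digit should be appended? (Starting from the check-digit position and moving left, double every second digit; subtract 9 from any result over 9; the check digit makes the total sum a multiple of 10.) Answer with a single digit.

2

Partial digits right→left: 8 3 6 4 3 2 9 7 3 3 7 3
Double every second digit counting from the check-digit position (so the 1st, 3rd, 5th, ... of the partial from the right).
  doubled (with −9 where >9): 7 3 6 9 6 5 → sum 36
  kept as-is: 3 4 2 7 3 3 → sum 22
Total = 36 + 22 = 58.
Check digit = (10 − (58 mod 10)) mod 10 = 2.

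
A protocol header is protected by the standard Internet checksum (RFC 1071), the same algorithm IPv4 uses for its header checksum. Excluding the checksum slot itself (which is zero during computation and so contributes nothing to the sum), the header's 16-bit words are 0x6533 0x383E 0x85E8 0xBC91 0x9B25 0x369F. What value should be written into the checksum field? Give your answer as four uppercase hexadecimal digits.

4E4F

One's-complement addition (fold any carry out of bit 15 back into bit 0):
  0x6533 + 0x383E = 0x09D71
  0x9D71 + 0x85E8 = 0x12359 → wrap carry → 0x235A
  0x235A + 0xBC91 = 0x0DFEB
  0xDFEB + 0x9B25 = 0x17B10 → wrap carry → 0x7B11
  0x7B11 + 0x369F = 0x0B1B0
One's-complement sum = 0xB1B0.
Checksum = ~0xB1B0 & 0xFFFF = 0x4E4F.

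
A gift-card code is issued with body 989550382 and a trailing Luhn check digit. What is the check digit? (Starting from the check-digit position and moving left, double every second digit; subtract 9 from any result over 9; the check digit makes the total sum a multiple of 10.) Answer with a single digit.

0

Partial digits right→left: 2 8 3 0 5 5 9 8 9
Double every second digit counting from the check-digit position (so the 1st, 3rd, 5th, ... of the partial from the right).
  doubled (with −9 where >9): 4 6 1 9 9 → sum 29
  kept as-is: 8 0 5 8 → sum 21
Total = 29 + 21 = 50.
Check digit = (10 − (50 mod 10)) mod 10 = 0.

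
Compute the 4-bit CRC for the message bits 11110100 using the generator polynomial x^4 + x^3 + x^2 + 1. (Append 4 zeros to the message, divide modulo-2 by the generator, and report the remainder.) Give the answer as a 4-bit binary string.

Append 4 zeros: 111101000000. Divide by 11101 (XOR where the leading bit is 1):
  pos 0: 11110 XOR 11101 = 00011
  pos 3: 11100 XOR 11101 = 00001
  pos 7: 10000 XOR 11101 = 01101
Remainder (last 4 bits) = 1101. This is the CRC / FCS.

1101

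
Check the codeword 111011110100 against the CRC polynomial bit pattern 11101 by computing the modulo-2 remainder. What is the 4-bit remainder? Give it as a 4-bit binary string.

0000

Modulo-2 division of 111011110100 by 11101:
  pos 0: 11101 XOR 11101 = 00000
  pos 5: 11101 XOR 11101 = 00000
Remainder = 0000 (zero — the frame passes the CRC check).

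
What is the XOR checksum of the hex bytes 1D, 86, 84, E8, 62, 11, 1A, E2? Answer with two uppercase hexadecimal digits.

7C

XOR the bytes together:
  start with 0x1D
  0x1D ⊕ 0x86 = 0x9B
  0x9B ⊕ 0x84 = 0x1F
  0x1F ⊕ 0xE8 = 0xF7
  0xF7 ⊕ 0x62 = 0x95
  0x95 ⊕ 0x11 = 0x84
  0x84 ⊕ 0x1A = 0x9E
  0x9E ⊕ 0xE2 = 0x7C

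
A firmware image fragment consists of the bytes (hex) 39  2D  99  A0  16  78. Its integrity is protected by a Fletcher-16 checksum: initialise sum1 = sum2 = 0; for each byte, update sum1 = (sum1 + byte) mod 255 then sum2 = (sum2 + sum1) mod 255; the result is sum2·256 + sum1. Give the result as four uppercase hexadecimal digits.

262F

Running sums (mod 255):
  after byte 0 (39): sum1=57, sum2=57
  after byte 1 (2D): sum1=102, sum2=159
  after byte 2 (99): sum1=0, sum2=159
  after byte 3 (A0): sum1=160, sum2=64
  after byte 4 (16): sum1=182, sum2=246
  after byte 5 (78): sum1=47, sum2=38
Checksum = sum2·256 + sum1 = 38·256 + 47 = 9775 = 0x262F.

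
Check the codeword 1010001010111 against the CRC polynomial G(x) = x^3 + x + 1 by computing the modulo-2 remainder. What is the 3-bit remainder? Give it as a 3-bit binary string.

Modulo-2 division of 1010001010111 by 1011:
  pos 0: 1010 XOR 1011 = 0001
  pos 3: 1001 XOR 1011 = 0010
  pos 5: 1001 XOR 1011 = 0010
  pos 7: 1001 XOR 1011 = 0010
  pos 9: 1011 XOR 1011 = 0000
Remainder = 000 (zero — the frame passes the CRC check).

000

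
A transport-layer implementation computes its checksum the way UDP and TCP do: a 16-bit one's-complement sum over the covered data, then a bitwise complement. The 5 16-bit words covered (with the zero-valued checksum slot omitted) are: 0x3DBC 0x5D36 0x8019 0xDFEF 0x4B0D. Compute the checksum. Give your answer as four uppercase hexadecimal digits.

One's-complement addition (fold any carry out of bit 15 back into bit 0):
  0x3DBC + 0x5D36 = 0x09AF2
  0x9AF2 + 0x8019 = 0x11B0B → wrap carry → 0x1B0C
  0x1B0C + 0xDFEF = 0x0FAFB
  0xFAFB + 0x4B0D = 0x14608 → wrap carry → 0x4609
One's-complement sum = 0x4609.
Checksum = ~0x4609 & 0xFFFF = 0xB9F6.

B9F6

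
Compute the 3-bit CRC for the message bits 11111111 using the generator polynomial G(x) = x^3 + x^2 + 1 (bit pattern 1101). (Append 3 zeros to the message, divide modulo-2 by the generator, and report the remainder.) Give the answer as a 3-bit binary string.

Append 3 zeros: 11111111000. Divide by 1101 (XOR where the leading bit is 1):
  pos 0: 1111 XOR 1101 = 0010
  pos 2: 1011 XOR 1101 = 0110
  pos 3: 1101 XOR 1101 = 0000
  pos 7: 1000 XOR 1101 = 0101
Remainder (last 3 bits) = 101. This is the CRC / FCS.

101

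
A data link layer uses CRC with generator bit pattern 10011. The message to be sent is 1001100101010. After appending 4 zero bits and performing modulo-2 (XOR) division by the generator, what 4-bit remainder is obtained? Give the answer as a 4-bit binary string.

Append 4 zeros: 10011001010100000. Divide by 10011 (XOR where the leading bit is 1):
  pos 0: 10011 XOR 10011 = 00000
  pos 7: 10101 XOR 10011 = 00110
  pos 9: 11000 XOR 10011 = 01011
  pos 10: 10110 XOR 10011 = 00101
  pos 12: 10100 XOR 10011 = 00111
Remainder (last 4 bits) = 0111. This is the CRC / FCS.

0111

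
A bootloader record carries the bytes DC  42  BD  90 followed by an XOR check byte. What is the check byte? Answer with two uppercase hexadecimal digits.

B3

XOR the bytes together:
  start with 0xDC
  0xDC ⊕ 0x42 = 0x9E
  0x9E ⊕ 0xBD = 0x23
  0x23 ⊕ 0x90 = 0xB3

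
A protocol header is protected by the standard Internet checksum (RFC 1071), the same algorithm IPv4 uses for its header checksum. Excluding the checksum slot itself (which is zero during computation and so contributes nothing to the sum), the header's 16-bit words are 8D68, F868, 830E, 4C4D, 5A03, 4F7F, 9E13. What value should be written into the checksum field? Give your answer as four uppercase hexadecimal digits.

633C

One's-complement addition (fold any carry out of bit 15 back into bit 0):
  0x8D68 + 0xF868 = 0x185D0 → wrap carry → 0x85D1
  0x85D1 + 0x830E = 0x108DF → wrap carry → 0x08E0
  0x08E0 + 0x4C4D = 0x0552D
  0x552D + 0x5A03 = 0x0AF30
  0xAF30 + 0x4F7F = 0x0FEAF
  0xFEAF + 0x9E13 = 0x19CC2 → wrap carry → 0x9CC3
One's-complement sum = 0x9CC3.
Checksum = ~0x9CC3 & 0xFFFF = 0x633C.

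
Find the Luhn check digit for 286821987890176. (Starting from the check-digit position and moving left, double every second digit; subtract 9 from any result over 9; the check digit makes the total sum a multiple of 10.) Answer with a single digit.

1

Partial digits right→left: 6 7 1 0 9 8 7 8 9 1 2 8 6 8 2
Double every second digit counting from the check-digit position (so the 1st, 3rd, 5th, ... of the partial from the right).
  doubled (with −9 where >9): 3 2 9 5 9 4 3 4 → sum 39
  kept as-is: 7 0 8 8 1 8 8 → sum 40
Total = 39 + 40 = 79.
Check digit = (10 − (79 mod 10)) mod 10 = 1.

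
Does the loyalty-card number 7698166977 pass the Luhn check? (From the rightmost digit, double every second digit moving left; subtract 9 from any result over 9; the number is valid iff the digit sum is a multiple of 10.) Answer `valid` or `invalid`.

valid

From the right, keep odd positions and double even positions (subtract 9 from any doubled value over 9):
  doubled (positions 2,4,...): 5 3 2 9 5 → sum 24
  kept (positions 1,3,...): 7 9 6 8 6 → sum 36
Total = 60.
60 mod 10 = 0, so the number is valid.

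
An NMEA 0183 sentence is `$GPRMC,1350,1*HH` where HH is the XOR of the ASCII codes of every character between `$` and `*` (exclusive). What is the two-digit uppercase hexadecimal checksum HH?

XOR the ASCII codes of the payload characters:
  'G' = 0x47 → acc = 0x47
  'P' = 0x50 → acc = 0x17
  'R' = 0x52 → acc = 0x45
  'M' = 0x4D → acc = 0x08
  'C' = 0x43 → acc = 0x4B
  ',' = 0x2C → acc = 0x67
  '1' = 0x31 → acc = 0x56
  '3' = 0x33 → acc = 0x65
  '5' = 0x35 → acc = 0x50
  '0' = 0x30 → acc = 0x60
  ',' = 0x2C → acc = 0x4C
  '1' = 0x31 → acc = 0x7D
Checksum = 0x7D.

7D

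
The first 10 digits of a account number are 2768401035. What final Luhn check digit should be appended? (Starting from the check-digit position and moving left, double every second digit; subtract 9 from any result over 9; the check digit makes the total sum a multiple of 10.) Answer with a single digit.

Partial digits right→left: 5 3 0 1 0 4 8 6 7 2
Double every second digit counting from the check-digit position (so the 1st, 3rd, 5th, ... of the partial from the right).
  doubled (with −9 where >9): 1 0 0 7 5 → sum 13
  kept as-is: 3 1 4 6 2 → sum 16
Total = 13 + 16 = 29.
Check digit = (10 − (29 mod 10)) mod 10 = 1.

1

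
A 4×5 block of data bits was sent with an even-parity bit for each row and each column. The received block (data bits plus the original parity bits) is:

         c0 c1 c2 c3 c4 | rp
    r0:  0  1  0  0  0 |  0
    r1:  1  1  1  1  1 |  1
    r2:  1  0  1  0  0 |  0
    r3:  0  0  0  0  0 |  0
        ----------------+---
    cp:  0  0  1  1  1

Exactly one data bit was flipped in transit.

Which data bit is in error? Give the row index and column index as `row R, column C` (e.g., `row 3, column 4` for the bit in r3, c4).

row 0, column 2

Recompute each row's even parity and compare to rp:
  r0: data parity 1, sent rp 0 → mismatch
  r1: data parity 1, sent rp 1 → ok
  r2: data parity 0, sent rp 0 → ok
  r3: data parity 0, sent rp 0 → ok
Recompute each column's even parity and compare to cp:
  c0: data parity 0, sent cp 0 → ok
  c1: data parity 0, sent cp 0 → ok
  c2: data parity 0, sent cp 1 → mismatch
  c3: data parity 1, sent cp 1 → ok
  c4: data parity 1, sent cp 1 → ok
Exactly one row (r0) and one column (c2) fail → the flipped bit is at their intersection.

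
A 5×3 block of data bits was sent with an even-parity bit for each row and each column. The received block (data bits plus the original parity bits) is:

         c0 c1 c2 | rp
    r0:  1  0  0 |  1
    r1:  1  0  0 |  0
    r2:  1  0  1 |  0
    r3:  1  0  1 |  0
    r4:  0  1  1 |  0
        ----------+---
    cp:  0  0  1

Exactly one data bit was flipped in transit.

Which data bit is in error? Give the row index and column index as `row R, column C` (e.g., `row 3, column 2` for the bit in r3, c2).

row 1, column 1

Recompute each row's even parity and compare to rp:
  r0: data parity 1, sent rp 1 → ok
  r1: data parity 1, sent rp 0 → mismatch
  r2: data parity 0, sent rp 0 → ok
  r3: data parity 0, sent rp 0 → ok
  r4: data parity 0, sent rp 0 → ok
Recompute each column's even parity and compare to cp:
  c0: data parity 0, sent cp 0 → ok
  c1: data parity 1, sent cp 0 → mismatch
  c2: data parity 1, sent cp 1 → ok
Exactly one row (r1) and one column (c1) fail → the flipped bit is at their intersection.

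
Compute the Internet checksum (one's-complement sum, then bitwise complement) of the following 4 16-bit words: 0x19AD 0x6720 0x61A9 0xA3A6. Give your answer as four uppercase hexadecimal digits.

One's-complement addition (fold any carry out of bit 15 back into bit 0):
  0x19AD + 0x6720 = 0x080CD
  0x80CD + 0x61A9 = 0x0E276
  0xE276 + 0xA3A6 = 0x1861C → wrap carry → 0x861D
One's-complement sum = 0x861D.
Checksum = ~0x861D & 0xFFFF = 0x79E2.

79E2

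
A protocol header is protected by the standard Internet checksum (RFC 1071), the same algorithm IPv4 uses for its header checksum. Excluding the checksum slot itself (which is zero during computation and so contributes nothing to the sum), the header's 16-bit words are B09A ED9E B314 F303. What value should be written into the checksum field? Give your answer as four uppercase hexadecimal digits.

One's-complement addition (fold any carry out of bit 15 back into bit 0):
  0xB09A + 0xED9E = 0x19E38 → wrap carry → 0x9E39
  0x9E39 + 0xB314 = 0x1514D → wrap carry → 0x514E
  0x514E + 0xF303 = 0x14451 → wrap carry → 0x4452
One's-complement sum = 0x4452.
Checksum = ~0x4452 & 0xFFFF = 0xBBAD.

BBAD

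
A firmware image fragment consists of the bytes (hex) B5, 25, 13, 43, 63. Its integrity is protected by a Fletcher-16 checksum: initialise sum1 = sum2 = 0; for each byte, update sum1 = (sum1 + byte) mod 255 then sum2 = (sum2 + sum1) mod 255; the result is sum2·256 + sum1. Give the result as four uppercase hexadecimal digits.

Running sums (mod 255):
  after byte 0 (B5): sum1=181, sum2=181
  after byte 1 (25): sum1=218, sum2=144
  after byte 2 (13): sum1=237, sum2=126
  after byte 3 (43): sum1=49, sum2=175
  after byte 4 (63): sum1=148, sum2=68
Checksum = sum2·256 + sum1 = 68·256 + 148 = 17556 = 0x4494.

4494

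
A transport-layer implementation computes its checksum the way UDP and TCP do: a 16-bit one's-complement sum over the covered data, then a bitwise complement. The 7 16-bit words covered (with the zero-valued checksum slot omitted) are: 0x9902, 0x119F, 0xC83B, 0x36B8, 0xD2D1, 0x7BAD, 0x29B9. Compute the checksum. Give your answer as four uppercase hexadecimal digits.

One's-complement addition (fold any carry out of bit 15 back into bit 0):
  0x9902 + 0x119F = 0x0AAA1
  0xAAA1 + 0xC83B = 0x172DC → wrap carry → 0x72DD
  0x72DD + 0x36B8 = 0x0A995
  0xA995 + 0xD2D1 = 0x17C66 → wrap carry → 0x7C67
  0x7C67 + 0x7BAD = 0x0F814
  0xF814 + 0x29B9 = 0x121CD → wrap carry → 0x21CE
One's-complement sum = 0x21CE.
Checksum = ~0x21CE & 0xFFFF = 0xDE31.

DE31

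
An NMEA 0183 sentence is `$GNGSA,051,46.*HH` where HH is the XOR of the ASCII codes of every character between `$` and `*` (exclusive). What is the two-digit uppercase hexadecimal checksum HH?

44

XOR the ASCII codes of the payload characters:
  'G' = 0x47 → acc = 0x47
  'N' = 0x4E → acc = 0x09
  'G' = 0x47 → acc = 0x4E
  'S' = 0x53 → acc = 0x1D
  'A' = 0x41 → acc = 0x5C
  ',' = 0x2C → acc = 0x70
  '0' = 0x30 → acc = 0x40
  '5' = 0x35 → acc = 0x75
  '1' = 0x31 → acc = 0x44
  ',' = 0x2C → acc = 0x68
  '4' = 0x34 → acc = 0x5C
  '6' = 0x36 → acc = 0x6A
  '.' = 0x2E → acc = 0x44
Checksum = 0x44.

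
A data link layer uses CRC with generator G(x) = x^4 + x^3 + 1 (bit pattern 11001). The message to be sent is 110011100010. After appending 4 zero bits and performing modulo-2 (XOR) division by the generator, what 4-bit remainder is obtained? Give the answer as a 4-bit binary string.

0100

Append 4 zeros: 1100111000100000. Divide by 11001 (XOR where the leading bit is 1):
  pos 0: 11001 XOR 11001 = 00000
  pos 5: 11000 XOR 11001 = 00001
  pos 9: 11000 XOR 11001 = 00001
Remainder (last 4 bits) = 0100. This is the CRC / FCS.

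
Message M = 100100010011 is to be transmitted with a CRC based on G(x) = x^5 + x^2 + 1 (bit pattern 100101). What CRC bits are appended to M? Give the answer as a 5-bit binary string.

Append 5 zeros: 10010001001100000. Divide by 100101 (XOR where the leading bit is 1):
  pos 0: 100100 XOR 100101 = 000001
  pos 5: 101001 XOR 100101 = 001100
  pos 7: 110010 XOR 100101 = 010111
  pos 8: 101110 XOR 100101 = 001011
  pos 10: 101100 XOR 100101 = 001001
Remainder (last 5 bits) = 10010. This is the CRC / FCS.

10010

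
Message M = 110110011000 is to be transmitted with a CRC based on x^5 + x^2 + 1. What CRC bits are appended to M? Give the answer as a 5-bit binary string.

Append 5 zeros: 11011001100000000. Divide by 100101 (XOR where the leading bit is 1):
  pos 0: 110110 XOR 100101 = 010011
  pos 1: 100110 XOR 100101 = 000011
  pos 5: 111100 XOR 100101 = 011001
  pos 6: 110010 XOR 100101 = 010111
  pos 7: 101110 XOR 100101 = 001011
  pos 9: 101100 XOR 100101 = 001001
  pos 11: 100100 XOR 100101 = 000001
Remainder (last 5 bits) = 00001. This is the CRC / FCS.

00001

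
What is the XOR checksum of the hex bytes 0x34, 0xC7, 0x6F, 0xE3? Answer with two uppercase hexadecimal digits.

XOR the bytes together:
  start with 0x34
  0x34 ⊕ 0xC7 = 0xF3
  0xF3 ⊕ 0x6F = 0x9C
  0x9C ⊕ 0xE3 = 0x7F

7F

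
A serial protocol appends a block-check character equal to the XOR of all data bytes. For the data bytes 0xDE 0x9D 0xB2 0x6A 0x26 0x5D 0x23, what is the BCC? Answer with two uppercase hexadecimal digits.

C3

XOR the bytes together:
  start with 0xDE
  0xDE ⊕ 0x9D = 0x43
  0x43 ⊕ 0xB2 = 0xF1
  0xF1 ⊕ 0x6A = 0x9B
  0x9B ⊕ 0x26 = 0xBD
  0xBD ⊕ 0x5D = 0xE0
  0xE0 ⊕ 0x23 = 0xC3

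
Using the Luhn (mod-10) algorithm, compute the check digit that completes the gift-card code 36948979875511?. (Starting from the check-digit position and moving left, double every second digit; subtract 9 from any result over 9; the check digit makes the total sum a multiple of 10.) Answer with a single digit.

2

Partial digits right→left: 1 1 5 5 7 8 9 7 9 8 4 9 6 3
Double every second digit counting from the check-digit position (so the 1st, 3rd, 5th, ... of the partial from the right).
  doubled (with −9 where >9): 2 1 5 9 9 8 3 → sum 37
  kept as-is: 1 5 8 7 8 9 3 → sum 41
Total = 37 + 41 = 78.
Check digit = (10 − (78 mod 10)) mod 10 = 2.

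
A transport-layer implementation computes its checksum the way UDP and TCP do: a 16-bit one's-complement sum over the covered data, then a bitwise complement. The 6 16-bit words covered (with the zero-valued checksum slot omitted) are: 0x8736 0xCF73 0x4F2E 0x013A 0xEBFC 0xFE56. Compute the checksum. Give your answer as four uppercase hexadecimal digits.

6E99

One's-complement addition (fold any carry out of bit 15 back into bit 0):
  0x8736 + 0xCF73 = 0x156A9 → wrap carry → 0x56AA
  0x56AA + 0x4F2E = 0x0A5D8
  0xA5D8 + 0x013A = 0x0A712
  0xA712 + 0xEBFC = 0x1930E → wrap carry → 0x930F
  0x930F + 0xFE56 = 0x19165 → wrap carry → 0x9166
One's-complement sum = 0x9166.
Checksum = ~0x9166 & 0xFFFF = 0x6E99.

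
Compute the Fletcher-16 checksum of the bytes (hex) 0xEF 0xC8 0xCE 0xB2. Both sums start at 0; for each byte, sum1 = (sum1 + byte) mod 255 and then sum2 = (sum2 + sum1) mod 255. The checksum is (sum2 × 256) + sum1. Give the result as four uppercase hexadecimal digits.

Running sums (mod 255):
  after byte 0 (0xEF): sum1=239, sum2=239
  after byte 1 (0xC8): sum1=184, sum2=168
  after byte 2 (0xCE): sum1=135, sum2=48
  after byte 3 (0xB2): sum1=58, sum2=106
Checksum = sum2·256 + sum1 = 106·256 + 58 = 27194 = 0x6A3A.

6A3A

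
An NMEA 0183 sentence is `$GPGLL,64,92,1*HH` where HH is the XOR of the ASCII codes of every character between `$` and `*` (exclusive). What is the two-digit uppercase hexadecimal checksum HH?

44

XOR the ASCII codes of the payload characters:
  'G' = 0x47 → acc = 0x47
  'P' = 0x50 → acc = 0x17
  'G' = 0x47 → acc = 0x50
  'L' = 0x4C → acc = 0x1C
  'L' = 0x4C → acc = 0x50
  ',' = 0x2C → acc = 0x7C
  '6' = 0x36 → acc = 0x4A
  '4' = 0x34 → acc = 0x7E
  ',' = 0x2C → acc = 0x52
  '9' = 0x39 → acc = 0x6B
  '2' = 0x32 → acc = 0x59
  ',' = 0x2C → acc = 0x75
  '1' = 0x31 → acc = 0x44
Checksum = 0x44.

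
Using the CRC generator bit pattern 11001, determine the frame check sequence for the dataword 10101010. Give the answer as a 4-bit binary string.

0100

Append 4 zeros: 101010100000. Divide by 11001 (XOR where the leading bit is 1):
  pos 0: 10101 XOR 11001 = 01100
  pos 1: 11000 XOR 11001 = 00001
  pos 5: 11000 XOR 11001 = 00001
Remainder (last 4 bits) = 0100. This is the CRC / FCS.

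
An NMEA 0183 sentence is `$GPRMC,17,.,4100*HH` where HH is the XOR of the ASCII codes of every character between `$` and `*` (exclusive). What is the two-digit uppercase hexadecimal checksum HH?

XOR the ASCII codes of the payload characters:
  'G' = 0x47 → acc = 0x47
  'P' = 0x50 → acc = 0x17
  'R' = 0x52 → acc = 0x45
  'M' = 0x4D → acc = 0x08
  'C' = 0x43 → acc = 0x4B
  ',' = 0x2C → acc = 0x67
  '1' = 0x31 → acc = 0x56
  '7' = 0x37 → acc = 0x61
  ',' = 0x2C → acc = 0x4D
  '.' = 0x2E → acc = 0x63
  ',' = 0x2C → acc = 0x4F
  '4' = 0x34 → acc = 0x7B
  '1' = 0x31 → acc = 0x4A
  '0' = 0x30 → acc = 0x7A
  '0' = 0x30 → acc = 0x4A
Checksum = 0x4A.

4A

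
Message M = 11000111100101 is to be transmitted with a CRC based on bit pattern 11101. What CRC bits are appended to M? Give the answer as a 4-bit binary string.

1001

Append 4 zeros: 110001111001010000. Divide by 11101 (XOR where the leading bit is 1):
  pos 0: 11000 XOR 11101 = 00101
  pos 2: 10111 XOR 11101 = 01010
  pos 3: 10101 XOR 11101 = 01000
  pos 4: 10001 XOR 11101 = 01100
  pos 5: 11000 XOR 11101 = 00101
  pos 7: 10101 XOR 11101 = 01000
  pos 8: 10000 XOR 11101 = 01101
  pos 9: 11011 XOR 11101 = 00110
  pos 11: 11000 XOR 11101 = 00101
  pos 13: 10100 XOR 11101 = 01001
Remainder (last 4 bits) = 1001. This is the CRC / FCS.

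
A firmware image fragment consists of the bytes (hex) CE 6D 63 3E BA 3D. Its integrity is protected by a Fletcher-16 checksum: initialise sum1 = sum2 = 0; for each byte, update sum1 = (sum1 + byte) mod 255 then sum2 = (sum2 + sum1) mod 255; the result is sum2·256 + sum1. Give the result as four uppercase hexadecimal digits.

F6D5

Running sums (mod 255):
  after byte 0 (CE): sum1=206, sum2=206
  after byte 1 (6D): sum1=60, sum2=11
  after byte 2 (63): sum1=159, sum2=170
  after byte 3 (3E): sum1=221, sum2=136
  after byte 4 (BA): sum1=152, sum2=33
  after byte 5 (3D): sum1=213, sum2=246
Checksum = sum2·256 + sum1 = 246·256 + 213 = 63189 = 0xF6D5.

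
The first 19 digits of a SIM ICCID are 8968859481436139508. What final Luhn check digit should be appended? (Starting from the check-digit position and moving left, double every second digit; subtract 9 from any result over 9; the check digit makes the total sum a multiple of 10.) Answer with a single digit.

Partial digits right→left: 8 0 5 9 3 1 6 3 4 1 8 4 9 5 8 8 6 9 8
Double every second digit counting from the check-digit position (so the 1st, 3rd, 5th, ... of the partial from the right).
  doubled (with −9 where >9): 7 1 6 3 8 7 9 7 3 7 → sum 58
  kept as-is: 0 9 1 3 1 4 5 8 9 → sum 40
Total = 58 + 40 = 98.
Check digit = (10 − (98 mod 10)) mod 10 = 2.

2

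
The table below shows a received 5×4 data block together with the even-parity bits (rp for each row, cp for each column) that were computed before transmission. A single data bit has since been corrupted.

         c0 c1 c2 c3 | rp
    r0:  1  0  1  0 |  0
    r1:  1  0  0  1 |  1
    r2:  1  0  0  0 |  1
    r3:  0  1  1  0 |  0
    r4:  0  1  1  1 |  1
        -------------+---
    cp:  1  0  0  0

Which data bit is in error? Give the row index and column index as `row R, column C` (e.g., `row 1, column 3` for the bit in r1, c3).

row 1, column 2

Recompute each row's even parity and compare to rp:
  r0: data parity 0, sent rp 0 → ok
  r1: data parity 0, sent rp 1 → mismatch
  r2: data parity 1, sent rp 1 → ok
  r3: data parity 0, sent rp 0 → ok
  r4: data parity 1, sent rp 1 → ok
Recompute each column's even parity and compare to cp:
  c0: data parity 1, sent cp 1 → ok
  c1: data parity 0, sent cp 0 → ok
  c2: data parity 1, sent cp 0 → mismatch
  c3: data parity 0, sent cp 0 → ok
Exactly one row (r1) and one column (c2) fail → the flipped bit is at their intersection.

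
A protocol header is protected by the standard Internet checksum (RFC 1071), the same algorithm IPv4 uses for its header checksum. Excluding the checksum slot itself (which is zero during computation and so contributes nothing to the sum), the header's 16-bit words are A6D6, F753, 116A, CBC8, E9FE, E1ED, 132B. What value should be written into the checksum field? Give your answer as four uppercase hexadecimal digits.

One's-complement addition (fold any carry out of bit 15 back into bit 0):
  0xA6D6 + 0xF753 = 0x19E29 → wrap carry → 0x9E2A
  0x9E2A + 0x116A = 0x0AF94
  0xAF94 + 0xCBC8 = 0x17B5C → wrap carry → 0x7B5D
  0x7B5D + 0xE9FE = 0x1655B → wrap carry → 0x655C
  0x655C + 0xE1ED = 0x14749 → wrap carry → 0x474A
  0x474A + 0x132B = 0x05A75
One's-complement sum = 0x5A75.
Checksum = ~0x5A75 & 0xFFFF = 0xA58A.

A58A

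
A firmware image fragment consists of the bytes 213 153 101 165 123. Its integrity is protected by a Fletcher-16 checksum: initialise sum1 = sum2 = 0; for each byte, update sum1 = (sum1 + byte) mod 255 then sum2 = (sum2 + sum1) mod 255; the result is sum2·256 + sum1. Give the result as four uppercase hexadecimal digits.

Running sums (mod 255):
  after byte 0 (213): sum1=213, sum2=213
  after byte 1 (153): sum1=111, sum2=69
  after byte 2 (101): sum1=212, sum2=26
  after byte 3 (165): sum1=122, sum2=148
  after byte 4 (123): sum1=245, sum2=138
Checksum = sum2·256 + sum1 = 138·256 + 245 = 35573 = 0x8AF5.

8AF5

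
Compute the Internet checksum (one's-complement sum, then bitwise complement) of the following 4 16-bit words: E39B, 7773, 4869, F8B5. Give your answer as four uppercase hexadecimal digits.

One's-complement addition (fold any carry out of bit 15 back into bit 0):
  0xE39B + 0x7773 = 0x15B0E → wrap carry → 0x5B0F
  0x5B0F + 0x4869 = 0x0A378
  0xA378 + 0xF8B5 = 0x19C2D → wrap carry → 0x9C2E
One's-complement sum = 0x9C2E.
Checksum = ~0x9C2E & 0xFFFF = 0x63D1.

63D1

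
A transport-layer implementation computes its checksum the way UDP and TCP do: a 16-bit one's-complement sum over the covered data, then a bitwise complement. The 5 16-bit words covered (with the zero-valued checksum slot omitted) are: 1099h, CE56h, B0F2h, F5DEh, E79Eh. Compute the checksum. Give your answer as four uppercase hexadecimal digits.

One's-complement addition (fold any carry out of bit 15 back into bit 0):
  0x1099 + 0xCE56 = 0x0DEEF
  0xDEEF + 0xB0F2 = 0x18FE1 → wrap carry → 0x8FE2
  0x8FE2 + 0xF5DE = 0x185C0 → wrap carry → 0x85C1
  0x85C1 + 0xE79E = 0x16D5F → wrap carry → 0x6D60
One's-complement sum = 0x6D60.
Checksum = ~0x6D60 & 0xFFFF = 0x929F.

929F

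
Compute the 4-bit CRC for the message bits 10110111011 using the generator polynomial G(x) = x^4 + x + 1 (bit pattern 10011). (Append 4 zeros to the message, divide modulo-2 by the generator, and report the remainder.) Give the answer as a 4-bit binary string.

1001

Append 4 zeros: 101101110110000. Divide by 10011 (XOR where the leading bit is 1):
  pos 0: 10110 XOR 10011 = 00101
  pos 2: 10111 XOR 10011 = 00100
  pos 4: 10010 XOR 10011 = 00001
  pos 8: 11100 XOR 10011 = 01111
  pos 9: 11110 XOR 10011 = 01101
  pos 10: 11010 XOR 10011 = 01001
Remainder (last 4 bits) = 1001. This is the CRC / FCS.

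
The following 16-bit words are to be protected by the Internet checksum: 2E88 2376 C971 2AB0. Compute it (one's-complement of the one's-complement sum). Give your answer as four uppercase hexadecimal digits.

One's-complement addition (fold any carry out of bit 15 back into bit 0):
  0x2E88 + 0x2376 = 0x051FE
  0x51FE + 0xC971 = 0x11B6F → wrap carry → 0x1B70
  0x1B70 + 0x2AB0 = 0x04620
One's-complement sum = 0x4620.
Checksum = ~0x4620 & 0xFFFF = 0xB9DF.

B9DF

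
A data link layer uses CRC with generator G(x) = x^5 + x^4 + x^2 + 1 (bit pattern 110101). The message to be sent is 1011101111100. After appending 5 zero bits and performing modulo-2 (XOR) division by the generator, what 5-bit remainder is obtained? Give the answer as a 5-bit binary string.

11111

Append 5 zeros: 101110111110000000. Divide by 110101 (XOR where the leading bit is 1):
  pos 0: 101110 XOR 110101 = 011011
  pos 1: 110111 XOR 110101 = 000010
  pos 5: 101111 XOR 110101 = 011010
  pos 6: 110100 XOR 110101 = 000001
  pos 11: 100000 XOR 110101 = 010101
  pos 12: 101010 XOR 110101 = 011111
Remainder (last 5 bits) = 11111. This is the CRC / FCS.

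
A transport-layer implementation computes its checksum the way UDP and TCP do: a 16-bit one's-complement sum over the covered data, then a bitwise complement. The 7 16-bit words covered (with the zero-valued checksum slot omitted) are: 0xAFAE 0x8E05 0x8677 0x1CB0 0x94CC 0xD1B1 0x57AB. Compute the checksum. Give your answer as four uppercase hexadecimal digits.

One's-complement addition (fold any carry out of bit 15 back into bit 0):
  0xAFAE + 0x8E05 = 0x13DB3 → wrap carry → 0x3DB4
  0x3DB4 + 0x8677 = 0x0C42B
  0xC42B + 0x1CB0 = 0x0E0DB
  0xE0DB + 0x94CC = 0x175A7 → wrap carry → 0x75A8
  0x75A8 + 0xD1B1 = 0x14759 → wrap carry → 0x475A
  0x475A + 0x57AB = 0x09F05
One's-complement sum = 0x9F05.
Checksum = ~0x9F05 & 0xFFFF = 0x60FA.

60FA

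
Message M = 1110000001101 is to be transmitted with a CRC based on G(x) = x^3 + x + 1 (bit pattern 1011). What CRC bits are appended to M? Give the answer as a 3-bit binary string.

111

Append 3 zeros: 1110000001101000. Divide by 1011 (XOR where the leading bit is 1):
  pos 0: 1110 XOR 1011 = 0101
  pos 1: 1010 XOR 1011 = 0001
  pos 4: 1000 XOR 1011 = 0011
  pos 6: 1101 XOR 1011 = 0110
  pos 7: 1101 XOR 1011 = 0110
  pos 8: 1100 XOR 1011 = 0111
  pos 9: 1111 XOR 1011 = 0100
  pos 10: 1000 XOR 1011 = 0011
  pos 12: 1100 XOR 1011 = 0111
Remainder (last 3 bits) = 111. This is the CRC / FCS.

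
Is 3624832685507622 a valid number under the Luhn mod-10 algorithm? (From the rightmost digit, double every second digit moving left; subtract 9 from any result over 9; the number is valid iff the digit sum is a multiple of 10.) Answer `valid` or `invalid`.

From the right, keep odd positions and double even positions (subtract 9 from any doubled value over 9):
  doubled (positions 2,4,...): 4 5 1 7 4 7 4 6 → sum 38
  kept (positions 1,3,...): 2 6 0 5 6 3 4 6 → sum 32
Total = 70.
70 mod 10 = 0, so the number is valid.

valid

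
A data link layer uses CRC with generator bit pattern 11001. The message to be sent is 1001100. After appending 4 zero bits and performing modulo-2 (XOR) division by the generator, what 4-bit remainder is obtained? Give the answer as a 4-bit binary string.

0010

Append 4 zeros: 10011000000. Divide by 11001 (XOR where the leading bit is 1):
  pos 0: 10011 XOR 11001 = 01010
  pos 1: 10100 XOR 11001 = 01101
  pos 2: 11010 XOR 11001 = 00011
  pos 5: 11000 XOR 11001 = 00001
Remainder (last 4 bits) = 0010. This is the CRC / FCS.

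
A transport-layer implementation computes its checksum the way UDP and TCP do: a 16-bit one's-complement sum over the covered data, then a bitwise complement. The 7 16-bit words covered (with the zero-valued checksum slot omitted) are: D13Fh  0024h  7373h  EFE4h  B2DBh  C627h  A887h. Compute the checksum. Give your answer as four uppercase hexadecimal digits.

One's-complement addition (fold any carry out of bit 15 back into bit 0):
  0xD13F + 0x0024 = 0x0D163
  0xD163 + 0x7373 = 0x144D6 → wrap carry → 0x44D7
  0x44D7 + 0xEFE4 = 0x134BB → wrap carry → 0x34BC
  0x34BC + 0xB2DB = 0x0E797
  0xE797 + 0xC627 = 0x1ADBE → wrap carry → 0xADBF
  0xADBF + 0xA887 = 0x15646 → wrap carry → 0x5647
One's-complement sum = 0x5647.
Checksum = ~0x5647 & 0xFFFF = 0xA9B8.

A9B8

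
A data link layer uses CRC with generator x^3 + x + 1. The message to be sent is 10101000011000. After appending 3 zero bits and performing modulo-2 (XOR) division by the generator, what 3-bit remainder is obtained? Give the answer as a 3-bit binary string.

110

Append 3 zeros: 10101000011000000. Divide by 1011 (XOR where the leading bit is 1):
  pos 0: 1010 XOR 1011 = 0001
  pos 3: 1100 XOR 1011 = 0111
  pos 4: 1110 XOR 1011 = 0101
  pos 5: 1010 XOR 1011 = 0001
  pos 8: 1110 XOR 1011 = 0101
  pos 9: 1010 XOR 1011 = 0001
  pos 12: 1000 XOR 1011 = 0011
Remainder (last 3 bits) = 110. This is the CRC / FCS.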